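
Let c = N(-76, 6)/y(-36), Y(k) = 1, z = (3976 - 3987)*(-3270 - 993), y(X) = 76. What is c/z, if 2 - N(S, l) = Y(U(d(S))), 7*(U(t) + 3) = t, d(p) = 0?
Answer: 1/3563868 ≈ 2.8059e-7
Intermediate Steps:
z = 46893 (z = -11*(-4263) = 46893)
U(t) = -3 + t/7
N(S, l) = 1 (N(S, l) = 2 - 1*1 = 2 - 1 = 1)
c = 1/76 ≈ 0.013158
c/z = (1/76)/46893 = (1/76)*(1/46893) = 1/3563868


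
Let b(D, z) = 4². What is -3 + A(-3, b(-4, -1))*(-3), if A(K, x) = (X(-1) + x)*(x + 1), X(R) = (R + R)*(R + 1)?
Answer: -819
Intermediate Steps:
b(D, z) = 16
X(R) = 2*R*(1 + R) (X(R) = (2*R)*(1 + R) = 2*R*(1 + R))
A(K, x) = x*(1 + x) (A(K, x) = (2*(-1)*(1 - 1) + x)*(x + 1) = (2*(-1)*0 + x)*(1 + x) = (0 + x)*(1 + x) = x*(1 + x))
-3 + A(-3, b(-4, -1))*(-3) = -3 + (16*(1 + 16))*(-3) = -3 + (16*17)*(-3) = -3 + 272*(-3) = -3 - 816 = -819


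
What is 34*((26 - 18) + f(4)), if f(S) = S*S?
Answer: 816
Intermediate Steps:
f(S) = S²
34*((26 - 18) + f(4)) = 34*((26 - 18) + 4²) = 34*(8 + 16) = 34*24 = 816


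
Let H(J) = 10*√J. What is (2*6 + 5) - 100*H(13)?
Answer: 17 - 1000*√13 ≈ -3588.6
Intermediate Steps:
(2*6 + 5) - 100*H(13) = (2*6 + 5) - 1000*√13 = (12 + 5) - 1000*√13 = 17 - 1000*√13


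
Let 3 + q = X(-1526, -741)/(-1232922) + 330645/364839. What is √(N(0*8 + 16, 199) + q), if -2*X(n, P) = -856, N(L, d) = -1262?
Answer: 2*I*√1776194904090126941147679/74969671593 ≈ 35.554*I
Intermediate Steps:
X(n, P) = 428 (X(n, P) = -½*(-856) = 428)
q = -156991790846/74969671593 (q = -3 + (428/(-1232922) + 330645/364839) = -3 + (428*(-1/1232922) + 330645*(1/364839)) = -3 + (-214/616461 + 110215/121613) = -3 + 67917223933/74969671593 = -156991790846/74969671593 ≈ -2.0941)
√(N(0*8 + 16, 199) + q) = √(-1262 - 156991790846/74969671593) = √(-94768717341212/74969671593) = 2*I*√1776194904090126941147679/74969671593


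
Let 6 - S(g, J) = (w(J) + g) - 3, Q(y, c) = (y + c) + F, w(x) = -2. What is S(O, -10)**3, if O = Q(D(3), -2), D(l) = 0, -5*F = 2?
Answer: 300763/125 ≈ 2406.1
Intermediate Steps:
F = -2/5 (F = -1/5*2 = -2/5 ≈ -0.40000)
Q(y, c) = -2/5 + c + y (Q(y, c) = (y + c) - 2/5 = (c + y) - 2/5 = -2/5 + c + y)
O = -12/5 (O = -2/5 - 2 + 0 = -12/5 ≈ -2.4000)
S(g, J) = 11 - g (S(g, J) = 6 - ((-2 + g) - 3) = 6 - (-5 + g) = 6 + (5 - g) = 11 - g)
S(O, -10)**3 = (11 - 1*(-12/5))**3 = (11 + 12/5)**3 = (67/5)**3 = 300763/125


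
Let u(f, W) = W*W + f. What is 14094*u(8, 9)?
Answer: 1254366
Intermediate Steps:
u(f, W) = f + W**2 (u(f, W) = W**2 + f = f + W**2)
14094*u(8, 9) = 14094*(8 + 9**2) = 14094*(8 + 81) = 14094*89 = 1254366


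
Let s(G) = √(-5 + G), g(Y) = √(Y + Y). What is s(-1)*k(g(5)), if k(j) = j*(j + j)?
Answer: 20*I*√6 ≈ 48.99*I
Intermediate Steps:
g(Y) = √2*√Y (g(Y) = √(2*Y) = √2*√Y)
k(j) = 2*j² (k(j) = j*(2*j) = 2*j²)
s(-1)*k(g(5)) = √(-5 - 1)*(2*(√2*√5)²) = √(-6)*(2*(√10)²) = (I*√6)*(2*10) = (I*√6)*20 = 20*I*√6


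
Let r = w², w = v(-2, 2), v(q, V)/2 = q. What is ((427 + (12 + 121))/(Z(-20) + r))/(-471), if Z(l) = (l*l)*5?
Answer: -5/8478 ≈ -0.00058976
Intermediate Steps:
v(q, V) = 2*q
w = -4 (w = 2*(-2) = -4)
Z(l) = 5*l² (Z(l) = l²*5 = 5*l²)
r = 16 (r = (-4)² = 16)
((427 + (12 + 121))/(Z(-20) + r))/(-471) = ((427 + (12 + 121))/(5*(-20)² + 16))/(-471) = ((427 + 133)/(5*400 + 16))*(-1/471) = (560/(2000 + 16))*(-1/471) = (560/2016)*(-1/471) = (560*(1/2016))*(-1/471) = (5/18)*(-1/471) = -5/8478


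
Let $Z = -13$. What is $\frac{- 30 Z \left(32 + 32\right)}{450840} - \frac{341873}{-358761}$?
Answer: $\frac{104541473}{103681929} \approx 1.0083$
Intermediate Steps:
$\frac{- 30 Z \left(32 + 32\right)}{450840} - \frac{341873}{-358761} = \frac{\left(-30\right) \left(-13\right) \left(32 + 32\right)}{450840} - \frac{341873}{-358761} = 390 \cdot 64 \cdot \frac{1}{450840} - - \frac{341873}{358761} = 24960 \cdot \frac{1}{450840} + \frac{341873}{358761} = \frac{16}{289} + \frac{341873}{358761} = \frac{104541473}{103681929}$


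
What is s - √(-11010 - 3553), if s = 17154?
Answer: 17154 - I*√14563 ≈ 17154.0 - 120.68*I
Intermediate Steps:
s - √(-11010 - 3553) = 17154 - √(-11010 - 3553) = 17154 - √(-14563) = 17154 - I*√14563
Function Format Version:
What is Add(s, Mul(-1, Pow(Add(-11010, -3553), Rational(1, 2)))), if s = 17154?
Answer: Add(17154, Mul(-1, I, Pow(14563, Rational(1, 2)))) ≈ Add(17154., Mul(-120.68, I))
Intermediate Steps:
Add(s, Mul(-1, Pow(Add(-11010, -3553), Rational(1, 2)))) = Add(17154, Mul(-1, Pow(Add(-11010, -3553), Rational(1, 2)))) = Add(17154, Mul(-1, Pow(-14563, Rational(1, 2)))) = Add(17154, Mul(-1, Mul(I, Pow(14563, Rational(1, 2))))) = Add(17154, Mul(-1, I, Pow(14563, Rational(1, 2))))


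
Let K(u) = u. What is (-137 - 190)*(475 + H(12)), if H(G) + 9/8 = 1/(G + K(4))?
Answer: -2479641/16 ≈ -1.5498e+5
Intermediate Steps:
H(G) = -9/8 + 1/(4 + G) (H(G) = -9/8 + 1/(G + 4) = -9/8 + 1/(4 + G))
(-137 - 190)*(475 + H(12)) = (-137 - 190)*(475 + (-28 - 9*12)/(8*(4 + 12))) = -327*(475 + (1/8)*(-28 - 108)/16) = -327*(475 + (1/8)*(1/16)*(-136)) = -327*(475 - 17/16) = -327*7583/16 = -2479641/16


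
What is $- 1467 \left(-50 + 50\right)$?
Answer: $0$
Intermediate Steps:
$- 1467 \left(-50 + 50\right) = \left(-1467\right) 0 = 0$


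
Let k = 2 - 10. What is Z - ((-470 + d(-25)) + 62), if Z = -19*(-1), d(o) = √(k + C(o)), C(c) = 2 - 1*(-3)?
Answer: 427 - I*√3 ≈ 427.0 - 1.732*I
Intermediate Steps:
C(c) = 5 (C(c) = 2 + 3 = 5)
k = -8
d(o) = I*√3 (d(o) = √(-8 + 5) = √(-3) = I*√3)
Z = 19
Z - ((-470 + d(-25)) + 62) = 19 - ((-470 + I*√3) + 62) = 19 - (-408 + I*√3) = 19 + (408 - I*√3) = 427 - I*√3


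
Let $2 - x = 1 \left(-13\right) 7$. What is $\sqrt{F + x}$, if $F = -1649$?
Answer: $2 i \sqrt{389} \approx 39.446 i$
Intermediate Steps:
$x = 93$ ($x = 2 - 1 \left(-13\right) 7 = 2 - \left(-13\right) 7 = 2 - -91 = 2 + 91 = 93$)
$\sqrt{F + x} = \sqrt{-1649 + 93} = \sqrt{-1556} = 2 i \sqrt{389}$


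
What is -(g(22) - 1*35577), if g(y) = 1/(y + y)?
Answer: 1565387/44 ≈ 35577.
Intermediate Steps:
g(y) = 1/(2*y)
-(g(22) - 1*35577) = -((1/2)/22 - 1*35577) = -((1/2)*(1/22) - 35577) = -(1/44 - 35577) = -1*(-1565387/44) = 1565387/44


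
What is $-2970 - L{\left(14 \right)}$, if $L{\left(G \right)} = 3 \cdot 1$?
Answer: $-2973$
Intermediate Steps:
$L{\left(G \right)} = 3$
$-2970 - L{\left(14 \right)} = -2970 - 3 = -2973$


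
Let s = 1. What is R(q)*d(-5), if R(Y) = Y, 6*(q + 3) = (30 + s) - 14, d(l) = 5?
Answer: -5/6 ≈ -0.83333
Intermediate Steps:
q = -1/6 (q = -3 + ((30 + 1) - 14)/6 = -3 + (31 - 14)/6 = -3 + (1/6)*17 = -3 + 17/6 = -1/6 ≈ -0.16667)
R(q)*d(-5) = -1/6*5 = -5/6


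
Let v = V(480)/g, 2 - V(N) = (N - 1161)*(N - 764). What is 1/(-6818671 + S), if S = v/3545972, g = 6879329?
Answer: -12196954006394/83167016571732679075 ≈ -1.4666e-7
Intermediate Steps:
V(N) = 2 - (-1161 + N)*(-764 + N) (V(N) = 2 - (N - 1161)*(N - 764) = 2 - (-1161 + N)*(-764 + N))
v = -193402/6879329 (v = (-887002 - 1*480**2 + 1925*480)/6879329 = (-887002 - 1*230400 + 924000)*(1/6879329) = (-887002 - 230400 + 924000)*(1/6879329) = -193402*1/6879329 = -193402/6879329 ≈ -0.028113)
S = -96701/12196954006394 (S = -193402/6879329/3545972 = -193402/6879329*1/3545972 = -96701/12196954006394 ≈ -7.9283e-9)
1/(-6818671 + S) = 1/(-6818671 - 96701/12196954006394) = 1/(-83167016571732679075/12196954006394) = -12196954006394/83167016571732679075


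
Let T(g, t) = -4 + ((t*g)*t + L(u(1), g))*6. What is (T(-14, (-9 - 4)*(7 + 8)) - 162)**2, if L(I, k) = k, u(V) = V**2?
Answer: 10203871922500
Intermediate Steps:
T(g, t) = -4 + 6*g + 6*g*t**2 (T(g, t) = -4 + ((t*g)*t + g)*6 = -4 + ((g*t)*t + g)*6 = -4 + (g*t**2 + g)*6 = -4 + (g + g*t**2)*6 = -4 + (6*g + 6*g*t**2) = -4 + 6*g + 6*g*t**2)
(T(-14, (-9 - 4)*(7 + 8)) - 162)**2 = ((-4 + 6*(-14) + 6*(-14)*((-9 - 4)*(7 + 8))**2) - 162)**2 = ((-4 - 84 + 6*(-14)*(-13*15)**2) - 162)**2 = ((-4 - 84 + 6*(-14)*(-195)**2) - 162)**2 = ((-4 - 84 + 6*(-14)*38025) - 162)**2 = ((-4 - 84 - 3194100) - 162)**2 = (-3194188 - 162)**2 = (-3194350)**2 = 10203871922500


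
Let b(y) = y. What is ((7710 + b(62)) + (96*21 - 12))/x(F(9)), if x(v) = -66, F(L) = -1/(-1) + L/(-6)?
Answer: -4888/33 ≈ -148.12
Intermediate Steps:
F(L) = 1 - L/6 (F(L) = -1*(-1) + L*(-1/6) = 1 - L/6)
((7710 + b(62)) + (96*21 - 12))/x(F(9)) = ((7710 + 62) + (96*21 - 12))/(-66) = (7772 + (2016 - 12))*(-1/66) = (7772 + 2004)*(-1/66) = 9776*(-1/66) = -4888/33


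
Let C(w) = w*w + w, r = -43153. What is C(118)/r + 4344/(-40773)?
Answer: -253330366/586492423 ≈ -0.43194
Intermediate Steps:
C(w) = w + w² (C(w) = w² + w = w + w²)
C(118)/r + 4344/(-40773) = (118*(1 + 118))/(-43153) + 4344/(-40773) = (118*119)*(-1/43153) + 4344*(-1/40773) = 14042*(-1/43153) - 1448/13591 = -14042/43153 - 1448/13591 = -253330366/586492423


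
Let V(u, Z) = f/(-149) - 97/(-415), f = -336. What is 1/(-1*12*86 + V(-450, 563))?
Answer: -61835/63659827 ≈ -0.00097133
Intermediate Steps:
V(u, Z) = 153893/61835 (V(u, Z) = -336/(-149) - 97/(-415) = -336*(-1/149) - 97*(-1/415) = 336/149 + 97/415 = 153893/61835)
1/(-1*12*86 + V(-450, 563)) = 1/(-1*12*86 + 153893/61835) = 1/(-12*86 + 153893/61835) = 1/(-1032 + 153893/61835) = 1/(-63659827/61835) = -61835/63659827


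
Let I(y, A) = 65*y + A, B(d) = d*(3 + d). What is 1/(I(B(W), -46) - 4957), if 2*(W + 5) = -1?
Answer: -4/16437 ≈ -0.00024335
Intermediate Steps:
W = -11/2 (W = -5 + (½)*(-1) = -5 - ½ = -11/2 ≈ -5.5000)
I(y, A) = A + 65*y
1/(I(B(W), -46) - 4957) = 1/((-46 + 65*(-11*(3 - 11/2)/2)) - 4957) = 1/((-46 + 65*(-11/2*(-5/2))) - 4957) = 1/((-46 + 65*(55/4)) - 4957) = 1/((-46 + 3575/4) - 4957) = 1/(3391/4 - 4957) = 1/(-16437/4) = -4/16437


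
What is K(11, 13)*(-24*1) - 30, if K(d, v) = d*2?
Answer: -558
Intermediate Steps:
K(d, v) = 2*d
K(11, 13)*(-24*1) - 30 = (2*11)*(-24*1) - 30 = 22*(-24) - 30 = -528 - 30 = -558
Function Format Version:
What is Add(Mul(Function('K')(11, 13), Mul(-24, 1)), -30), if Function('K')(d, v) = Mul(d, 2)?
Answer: -558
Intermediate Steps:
Function('K')(d, v) = Mul(2, d)
Add(Mul(Function('K')(11, 13), Mul(-24, 1)), -30) = Add(Mul(Mul(2, 11), Mul(-24, 1)), -30) = Add(Mul(22, -24), -30) = Add(-528, -30) = -558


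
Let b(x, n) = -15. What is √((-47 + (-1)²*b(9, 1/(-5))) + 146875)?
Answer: √146813 ≈ 383.16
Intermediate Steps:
√((-47 + (-1)²*b(9, 1/(-5))) + 146875) = √((-47 + (-1)²*(-15)) + 146875) = √((-47 + 1*(-15)) + 146875) = √((-47 - 15) + 146875) = √(-62 + 146875) = √146813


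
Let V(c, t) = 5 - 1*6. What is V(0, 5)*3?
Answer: -3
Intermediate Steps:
V(c, t) = -1 (V(c, t) = 5 - 6 = -1)
V(0, 5)*3 = -1*3 = -3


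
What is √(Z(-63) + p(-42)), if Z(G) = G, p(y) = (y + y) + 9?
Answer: I*√138 ≈ 11.747*I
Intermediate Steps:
p(y) = 9 + 2*y (p(y) = 2*y + 9 = 9 + 2*y)
√(Z(-63) + p(-42)) = √(-63 + (9 + 2*(-42))) = √(-63 + (9 - 84)) = √(-63 - 75) = √(-138) = I*√138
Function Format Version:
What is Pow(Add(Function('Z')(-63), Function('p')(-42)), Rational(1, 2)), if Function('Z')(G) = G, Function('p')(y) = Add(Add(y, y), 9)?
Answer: Mul(I, Pow(138, Rational(1, 2))) ≈ Mul(11.747, I)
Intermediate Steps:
Function('p')(y) = Add(9, Mul(2, y)) (Function('p')(y) = Add(Mul(2, y), 9) = Add(9, Mul(2, y)))
Pow(Add(Function('Z')(-63), Function('p')(-42)), Rational(1, 2)) = Pow(Add(-63, Add(9, Mul(2, -42))), Rational(1, 2)) = Pow(Add(-63, Add(9, -84)), Rational(1, 2)) = Pow(Add(-63, -75), Rational(1, 2)) = Pow(-138, Rational(1, 2)) = Mul(I, Pow(138, Rational(1, 2)))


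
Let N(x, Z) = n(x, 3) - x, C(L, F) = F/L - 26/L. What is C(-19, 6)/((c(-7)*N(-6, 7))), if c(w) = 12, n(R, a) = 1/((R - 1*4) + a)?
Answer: 35/2337 ≈ 0.014976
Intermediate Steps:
n(R, a) = 1/(-4 + R + a) (n(R, a) = 1/((R - 4) + a) = 1/((-4 + R) + a) = 1/(-4 + R + a))
C(L, F) = -26/L + F/L
N(x, Z) = 1/(-1 + x) - x (N(x, Z) = 1/(-4 + x + 3) - x = 1/(-1 + x) - x)
C(-19, 6)/((c(-7)*N(-6, 7))) = ((-26 + 6)/(-19))/((12*((1 - 1*(-6)*(-1 - 6))/(-1 - 6)))) = (-1/19*(-20))/((12*((1 - 1*(-6)*(-7))/(-7)))) = 20/(19*((12*(-(1 - 42)/7)))) = 20/(19*((12*(-⅐*(-41))))) = 20/(19*((12*(41/7)))) = 20/(19*(492/7)) = (20/19)*(7/492) = 35/2337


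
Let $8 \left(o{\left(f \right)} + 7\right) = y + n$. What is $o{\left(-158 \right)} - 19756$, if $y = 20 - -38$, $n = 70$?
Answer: $-19747$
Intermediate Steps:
$y = 58$ ($y = 20 + 38 = 58$)
$o{\left(f \right)} = 9$ ($o{\left(f \right)} = -7 + \frac{58 + 70}{8} = -7 + \frac{1}{8} \cdot 128 = -7 + 16 = 9$)
$o{\left(-158 \right)} - 19756 = 9 - 19756 = -19747$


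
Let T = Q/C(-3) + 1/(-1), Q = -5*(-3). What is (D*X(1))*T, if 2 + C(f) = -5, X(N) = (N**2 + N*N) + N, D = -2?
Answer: 132/7 ≈ 18.857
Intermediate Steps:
Q = 15
X(N) = N + 2*N**2 (X(N) = (N**2 + N**2) + N = 2*N**2 + N = N + 2*N**2)
C(f) = -7 (C(f) = -2 - 5 = -7)
T = -22/7 (T = 15/(-7) + 1/(-1) = 15*(-1/7) + 1*(-1) = -15/7 - 1 = -22/7 ≈ -3.1429)
(D*X(1))*T = -2*(1 + 2*1)*(-22/7) = -2*(1 + 2)*(-22/7) = -2*3*(-22/7) = -6*(-22/7) = 132/7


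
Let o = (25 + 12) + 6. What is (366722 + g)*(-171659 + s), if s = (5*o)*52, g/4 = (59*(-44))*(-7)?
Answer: -70516077390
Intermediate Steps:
g = 72688 (g = 4*((59*(-44))*(-7)) = 4*(-2596*(-7)) = 4*18172 = 72688)
o = 43 (o = 37 + 6 = 43)
s = 11180 (s = (5*43)*52 = 215*52 = 11180)
(366722 + g)*(-171659 + s) = (366722 + 72688)*(-171659 + 11180) = 439410*(-160479) = -70516077390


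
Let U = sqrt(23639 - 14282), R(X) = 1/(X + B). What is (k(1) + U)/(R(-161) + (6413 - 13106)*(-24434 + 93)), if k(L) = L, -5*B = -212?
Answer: 593/96608187604 + 593*sqrt(9357)/96608187604 ≈ 5.9990e-7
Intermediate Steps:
B = 212/5 (B = -1/5*(-212) = 212/5 ≈ 42.400)
R(X) = 1/(212/5 + X) (R(X) = 1/(X + 212/5) = 1/(212/5 + X))
U = sqrt(9357) ≈ 96.732
(k(1) + U)/(R(-161) + (6413 - 13106)*(-24434 + 93)) = (1 + sqrt(9357))/(5/(212 + 5*(-161)) + (6413 - 13106)*(-24434 + 93)) = (1 + sqrt(9357))/(5/(212 - 805) - 6693*(-24341)) = (1 + sqrt(9357))/(5/(-593) + 162914313) = (1 + sqrt(9357))/(5*(-1/593) + 162914313) = (1 + sqrt(9357))/(-5/593 + 162914313) = (1 + sqrt(9357))/(96608187604/593) = (1 + sqrt(9357))*(593/96608187604) = 593/96608187604 + 593*sqrt(9357)/96608187604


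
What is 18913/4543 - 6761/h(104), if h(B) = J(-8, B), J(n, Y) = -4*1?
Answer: 30790875/18172 ≈ 1694.4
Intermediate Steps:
J(n, Y) = -4
h(B) = -4
18913/4543 - 6761/h(104) = 18913/4543 - 6761/(-4) = 18913*(1/4543) - 6761*(-1/4) = 18913/4543 + 6761/4 = 30790875/18172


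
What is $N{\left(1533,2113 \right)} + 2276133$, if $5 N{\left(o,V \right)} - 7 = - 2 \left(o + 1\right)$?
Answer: $\frac{11377604}{5} \approx 2.2755 \cdot 10^{6}$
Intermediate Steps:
$N{\left(o,V \right)} = 1 - \frac{2 o}{5}$ ($N{\left(o,V \right)} = \frac{7}{5} + \frac{\left(-2\right) \left(o + 1\right)}{5} = \frac{7}{5} + \frac{\left(-2\right) \left(1 + o\right)}{5} = \frac{7}{5} + \frac{-2 - 2 o}{5} = \frac{7}{5} - \left(\frac{2}{5} + \frac{2 o}{5}\right) = 1 - \frac{2 o}{5}$)
$N{\left(1533,2113 \right)} + 2276133 = \left(1 - \frac{3066}{5}\right) + 2276133 = - \frac{3061}{5} + 2276133 = \frac{11377604}{5}$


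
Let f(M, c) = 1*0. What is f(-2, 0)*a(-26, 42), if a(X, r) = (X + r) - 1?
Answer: 0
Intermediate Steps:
f(M, c) = 0
a(X, r) = -1 + X + r
f(-2, 0)*a(-26, 42) = 0*(-1 - 26 + 42) = 0*15 = 0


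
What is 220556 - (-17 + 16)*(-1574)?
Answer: 218982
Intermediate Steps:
220556 - (-17 + 16)*(-1574) = 220556 - (-1)*(-1574) = 220556 - 1*1574 = 220556 - 1574 = 218982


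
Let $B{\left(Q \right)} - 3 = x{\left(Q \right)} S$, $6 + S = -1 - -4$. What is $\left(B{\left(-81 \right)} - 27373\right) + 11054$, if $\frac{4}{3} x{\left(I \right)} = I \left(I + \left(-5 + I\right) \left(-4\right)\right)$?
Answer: $\frac{126463}{4} \approx 31616.0$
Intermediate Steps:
$S = -3$ ($S = -6 - -3 = -6 + \left(-1 + 4\right) = -6 + 3 = -3$)
$x{\left(I \right)} = \frac{3 I \left(20 - 3 I\right)}{4}$ ($x{\left(I \right)} = \frac{3 I \left(I + \left(-5 + I\right) \left(-4\right)\right)}{4} = \frac{3 I \left(I - \left(-20 + 4 I\right)\right)}{4} = \frac{3 I \left(20 - 3 I\right)}{4}$)
$B{\left(Q \right)} = 3 - \frac{9 Q \left(20 - 3 Q\right)}{4}$ ($B{\left(Q \right)} = 3 + \frac{3 Q \left(20 - 3 Q\right)}{4} \left(-3\right) = 3 - \frac{9 Q \left(20 - 3 Q\right)}{4}$)
$\left(B{\left(-81 \right)} - 27373\right) + 11054 = \left(\left(3 + \frac{9}{4} \left(-81\right) \left(-20 + 3 \left(-81\right)\right)\right) - 27373\right) + 11054 = \left(\left(3 + \frac{9}{4} \left(-81\right) \left(-20 - 243\right)\right) - 27373\right) + 11054 = \left(\left(3 + \frac{9}{4} \left(-81\right) \left(-263\right)\right) - 27373\right) + 11054 = \left(\left(3 + \frac{191727}{4}\right) - 27373\right) + 11054 = \left(\frac{191739}{4} - 27373\right) + 11054 = \frac{82247}{4} + 11054 = \frac{126463}{4}$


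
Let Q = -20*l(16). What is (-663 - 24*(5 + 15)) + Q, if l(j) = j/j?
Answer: -1163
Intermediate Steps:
l(j) = 1
Q = -20 (Q = -20*1 = -20)
(-663 - 24*(5 + 15)) + Q = (-663 - 24*(5 + 15)) - 20 = (-663 - 24*20) - 20 = (-663 - 480) - 20 = -1143 - 20 = -1163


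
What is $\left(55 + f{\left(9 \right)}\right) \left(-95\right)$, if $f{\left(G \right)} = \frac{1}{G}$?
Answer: $- \frac{47120}{9} \approx -5235.6$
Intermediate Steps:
$\left(55 + f{\left(9 \right)}\right) \left(-95\right) = \left(55 + \frac{1}{9}\right) \left(-95\right) = \frac{496}{9} \left(-95\right) = - \frac{47120}{9}$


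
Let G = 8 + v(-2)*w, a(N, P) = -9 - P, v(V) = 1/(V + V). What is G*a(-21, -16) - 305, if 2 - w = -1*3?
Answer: -1031/4 ≈ -257.75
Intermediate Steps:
v(V) = 1/(2*V)
w = 5 (w = 2 - (-1)*3 = 2 - 1*(-3) = 2 + 3 = 5)
G = 27/4 (G = 8 + ((1/2)/(-2))*5 = 8 + ((1/2)*(-1/2))*5 = 8 - 1/4*5 = 8 - 5/4 = 27/4 ≈ 6.7500)
G*a(-21, -16) - 305 = 27*(-9 - 1*(-16))/4 - 305 = 27*(-9 + 16)/4 - 305 = (27/4)*7 - 305 = 189/4 - 305 = -1031/4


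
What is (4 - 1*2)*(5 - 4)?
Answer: 2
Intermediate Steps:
(4 - 1*2)*(5 - 4) = (4 - 2)*1 = 2*1 = 2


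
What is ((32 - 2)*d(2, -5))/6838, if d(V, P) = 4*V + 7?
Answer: 225/3419 ≈ 0.065809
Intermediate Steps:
d(V, P) = 7 + 4*V
((32 - 2)*d(2, -5))/6838 = ((32 - 2)*(7 + 4*2))/6838 = (30*(7 + 8))*(1/6838) = (30*15)*(1/6838) = 450*(1/6838) = 225/3419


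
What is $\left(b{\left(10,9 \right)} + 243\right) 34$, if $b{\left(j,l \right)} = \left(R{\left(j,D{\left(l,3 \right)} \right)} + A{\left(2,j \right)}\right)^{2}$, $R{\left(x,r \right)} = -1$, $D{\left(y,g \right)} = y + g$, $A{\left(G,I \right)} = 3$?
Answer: $8398$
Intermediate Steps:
$D{\left(y,g \right)} = g + y$
$b{\left(j,l \right)} = 4$ ($b{\left(j,l \right)} = \left(-1 + 3\right)^{2} = 2^{2} = 4$)
$\left(b{\left(10,9 \right)} + 243\right) 34 = \left(4 + 243\right) 34 = 247 \cdot 34 = 8398$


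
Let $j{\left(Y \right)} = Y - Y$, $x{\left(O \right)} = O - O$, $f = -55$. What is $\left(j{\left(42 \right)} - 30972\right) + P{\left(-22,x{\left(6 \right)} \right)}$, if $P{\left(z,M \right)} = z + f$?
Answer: $-31049$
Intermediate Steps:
$x{\left(O \right)} = 0$
$j{\left(Y \right)} = 0$
$P{\left(z,M \right)} = -55 + z$ ($P{\left(z,M \right)} = z - 55 = -55 + z$)
$\left(j{\left(42 \right)} - 30972\right) + P{\left(-22,x{\left(6 \right)} \right)} = \left(0 - 30972\right) - 77 = -30972 - 77 = -31049$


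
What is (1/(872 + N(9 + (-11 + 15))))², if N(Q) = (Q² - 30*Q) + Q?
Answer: 1/440896 ≈ 2.2681e-6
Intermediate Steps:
N(Q) = Q² - 29*Q
(1/(872 + N(9 + (-11 + 15))))² = (1/(872 + (9 + (-11 + 15))*(-29 + (9 + (-11 + 15)))))² = (1/(872 + (9 + 4)*(-29 + (9 + 4))))² = (1/(872 + 13*(-29 + 13)))² = (1/(872 + 13*(-16)))² = (1/(872 - 208))² = (1/664)² = 1/440896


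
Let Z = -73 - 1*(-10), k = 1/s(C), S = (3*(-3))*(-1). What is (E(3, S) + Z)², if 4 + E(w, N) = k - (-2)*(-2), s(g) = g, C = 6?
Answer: 180625/36 ≈ 5017.4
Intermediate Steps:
S = 9 (S = -9*(-1) = 9)
k = ⅙ (k = 1/6 = ⅙ ≈ 0.16667)
Z = -63 (Z = -73 + 10 = -63)
E(w, N) = -47/6 (E(w, N) = -4 + (⅙ - (-2)*(-2)) = -4 + (⅙ - 1*4) = -4 + (⅙ - 4) = -4 - 23/6 = -47/6)
(E(3, S) + Z)² = (-47/6 - 63)² = (-425/6)² = 180625/36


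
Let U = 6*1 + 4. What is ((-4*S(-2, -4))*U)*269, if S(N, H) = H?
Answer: 43040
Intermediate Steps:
U = 10 (U = 6 + 4 = 10)
((-4*S(-2, -4))*U)*269 = (-4*(-4)*10)*269 = (16*10)*269 = 160*269 = 43040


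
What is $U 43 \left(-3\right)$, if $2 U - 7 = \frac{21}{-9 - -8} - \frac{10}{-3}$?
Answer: $688$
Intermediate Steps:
$U = - \frac{16}{3}$ ($U = \frac{7}{2} + \frac{\frac{21}{-9 - -8} - \frac{10}{-3}}{2} = \frac{7}{2} + \frac{\frac{21}{-9 + 8} - - \frac{10}{3}}{2} = \frac{7}{2} + \frac{\frac{21}{-1} + \frac{10}{3}}{2} = \frac{7}{2} + \frac{21 \left(-1\right) + \frac{10}{3}}{2} = \frac{7}{2} + \frac{-21 + \frac{10}{3}}{2} = \frac{7}{2} + \frac{1}{2} \left(- \frac{53}{3}\right) = \frac{7}{2} - \frac{53}{6} = - \frac{16}{3} \approx -5.3333$)
$U 43 \left(-3\right) = \left(- \frac{16}{3}\right) 43 \left(-3\right) = \left(- \frac{688}{3}\right) \left(-3\right) = 688$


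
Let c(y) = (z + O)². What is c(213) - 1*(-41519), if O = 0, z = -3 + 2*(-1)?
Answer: 41544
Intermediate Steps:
z = -5 (z = -3 - 2 = -5)
c(y) = 25 (c(y) = (-5 + 0)² = (-5)² = 25)
c(213) - 1*(-41519) = 25 - 1*(-41519) = 25 + 41519 = 41544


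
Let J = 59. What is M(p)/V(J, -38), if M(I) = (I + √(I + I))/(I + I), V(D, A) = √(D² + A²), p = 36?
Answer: √197*(6 + √2)/11820 ≈ 0.0088040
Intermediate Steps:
V(D, A) = √(A² + D²)
M(I) = (I + √2*√I)/(2*I) (M(I) = (I + √(2*I))/((2*I)) = (I + √2*√I)*(1/(2*I)) = (I + √2*√I)/(2*I))
M(p)/V(J, -38) = (½ + √2/(2*√36))/(√((-38)² + 59²)) = (½ + (½)*√2*(⅙))/(√(1444 + 3481)) = (½ + √2/12)/(√4925) = (½ + √2/12)/((5*√197)) = (½ + √2/12)*(√197/985) = √197*(½ + √2/12)/985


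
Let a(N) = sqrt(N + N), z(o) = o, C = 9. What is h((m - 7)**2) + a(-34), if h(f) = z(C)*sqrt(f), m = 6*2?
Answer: 45 + 2*I*sqrt(17) ≈ 45.0 + 8.2462*I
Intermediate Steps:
m = 12
a(N) = sqrt(2)*sqrt(N) (a(N) = sqrt(2*N) = sqrt(2)*sqrt(N))
h(f) = 9*sqrt(f)
h((m - 7)**2) + a(-34) = 9*sqrt((12 - 7)**2) + sqrt(2)*sqrt(-34) = 9*sqrt(5**2) + sqrt(2)*(I*sqrt(34)) = 9*sqrt(25) + 2*I*sqrt(17) = 9*5 + 2*I*sqrt(17) = 45 + 2*I*sqrt(17)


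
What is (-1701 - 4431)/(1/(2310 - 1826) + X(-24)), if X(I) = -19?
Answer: 989296/3065 ≈ 322.77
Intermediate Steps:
(-1701 - 4431)/(1/(2310 - 1826) + X(-24)) = (-1701 - 4431)/(1/(2310 - 1826) - 19) = -6132/(1/484 - 19) = -6132/(-9195/484) = -6132*(-484/9195) = 989296/3065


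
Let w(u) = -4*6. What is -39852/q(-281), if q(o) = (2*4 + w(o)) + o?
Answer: 1476/11 ≈ 134.18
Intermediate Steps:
w(u) = -24
q(o) = -16 + o (q(o) = (2*4 - 24) + o = (8 - 24) + o = -16 + o)
-39852/q(-281) = -39852/(-16 - 281) = -39852/(-297) = -39852*(-1/297) = 1476/11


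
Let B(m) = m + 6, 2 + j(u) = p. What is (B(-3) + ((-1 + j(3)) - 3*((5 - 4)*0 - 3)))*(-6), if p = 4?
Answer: -78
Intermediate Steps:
j(u) = 2 (j(u) = -2 + 4 = 2)
B(m) = 6 + m
(B(-3) + ((-1 + j(3)) - 3*((5 - 4)*0 - 3)))*(-6) = ((6 - 3) + ((-1 + 2) - 3*((5 - 4)*0 - 3)))*(-6) = (3 + (1 - 3*(1*0 - 3)))*(-6) = (3 + (1 - 3*(0 - 3)))*(-6) = (3 + (1 - 3*(-3)))*(-6) = (3 + (1 + 9))*(-6) = (3 + 10)*(-6) = 13*(-6) = -78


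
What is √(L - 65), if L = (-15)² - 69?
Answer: √91 ≈ 9.5394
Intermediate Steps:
L = 156 (L = 225 - 69 = 156)
√(L - 65) = √(156 - 65) = √91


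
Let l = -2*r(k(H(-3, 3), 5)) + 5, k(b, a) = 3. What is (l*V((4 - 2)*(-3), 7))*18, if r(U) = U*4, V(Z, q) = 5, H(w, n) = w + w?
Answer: -1710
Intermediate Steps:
H(w, n) = 2*w
r(U) = 4*U
l = -19 (l = -8*3 + 5 = -2*12 + 5 = -24 + 5 = -19)
(l*V((4 - 2)*(-3), 7))*18 = -19*5*18 = -95*18 = -1710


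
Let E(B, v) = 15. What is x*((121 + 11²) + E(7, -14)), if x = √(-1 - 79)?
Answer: 1028*I*√5 ≈ 2298.7*I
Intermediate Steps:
x = 4*I*√5 (x = √(-80) = 4*I*√5 ≈ 8.9443*I)
x*((121 + 11²) + E(7, -14)) = (4*I*√5)*((121 + 11²) + 15) = (4*I*√5)*((121 + 121) + 15) = (4*I*√5)*(242 + 15) = (4*I*√5)*257 = 1028*I*√5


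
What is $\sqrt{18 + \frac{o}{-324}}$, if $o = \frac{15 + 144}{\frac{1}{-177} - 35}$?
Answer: $\frac{\sqrt{6224091115}}{18588} \approx 4.2443$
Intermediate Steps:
$o = - \frac{28143}{6196}$ ($o = \frac{159}{- \frac{1}{177} - 35} = \frac{159}{- \frac{6196}{177}} = 159 \left(- \frac{177}{6196}\right) = - \frac{28143}{6196} \approx -4.5421$)
$\sqrt{18 + \frac{o}{-324}} = \sqrt{18 - \frac{28143}{6196 \left(-324\right)}} = \sqrt{18 - - \frac{3127}{223056}} = \sqrt{18 + \frac{3127}{223056}} = \sqrt{\frac{4018135}{223056}} = \frac{\sqrt{6224091115}}{18588}$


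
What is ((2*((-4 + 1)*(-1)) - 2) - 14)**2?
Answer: 100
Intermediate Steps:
((2*((-4 + 1)*(-1)) - 2) - 14)**2 = ((2*(-3*(-1)) - 2) - 14)**2 = ((2*3 - 2) - 14)**2 = ((6 - 2) - 14)**2 = (4 - 14)**2 = (-10)**2 = 100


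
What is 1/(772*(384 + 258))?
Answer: 1/495624 ≈ 2.0177e-6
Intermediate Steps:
1/(772*(384 + 258)) = 1/(772*642) = 1/495624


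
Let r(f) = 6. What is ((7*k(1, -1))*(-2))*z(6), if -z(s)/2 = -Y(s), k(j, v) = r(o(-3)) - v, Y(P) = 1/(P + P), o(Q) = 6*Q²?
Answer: -49/3 ≈ -16.333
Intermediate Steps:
Y(P) = 1/(2*P)
k(j, v) = 6 - v
z(s) = 1/s (z(s) = -(-2)*1/(2*s) = -(-1)/s = 1/s)
((7*k(1, -1))*(-2))*z(6) = ((7*(6 - 1*(-1)))*(-2))/6 = ((7*(6 + 1))*(-2))*(⅙) = ((7*7)*(-2))*(⅙) = (49*(-2))*(⅙) = -98*⅙ = -49/3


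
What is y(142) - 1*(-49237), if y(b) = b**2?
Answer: 69401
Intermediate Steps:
y(142) - 1*(-49237) = 142**2 - 1*(-49237) = 20164 + 49237 = 69401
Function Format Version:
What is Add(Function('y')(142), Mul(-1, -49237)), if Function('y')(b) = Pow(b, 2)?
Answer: 69401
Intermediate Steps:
Add(Function('y')(142), Mul(-1, -49237)) = Add(Pow(142, 2), Mul(-1, -49237)) = Add(20164, 49237) = 69401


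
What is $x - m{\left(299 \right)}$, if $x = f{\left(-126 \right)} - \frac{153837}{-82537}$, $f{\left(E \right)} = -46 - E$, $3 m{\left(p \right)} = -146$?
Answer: $\frac{32320793}{247611} \approx 130.53$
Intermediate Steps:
$m{\left(p \right)} = - \frac{146}{3}$ ($m{\left(p \right)} = \frac{1}{3} \left(-146\right) = - \frac{146}{3}$)
$x = \frac{6756797}{82537}$ ($x = \left(-46 - -126\right) - \frac{153837}{-82537} = \left(-46 + 126\right) - - \frac{153837}{82537} = 80 + \frac{153837}{82537} = \frac{6756797}{82537} \approx 81.864$)
$x - m{\left(299 \right)} = \frac{6756797}{82537} - - \frac{146}{3} = \frac{6756797}{82537} + \frac{146}{3} = \frac{32320793}{247611}$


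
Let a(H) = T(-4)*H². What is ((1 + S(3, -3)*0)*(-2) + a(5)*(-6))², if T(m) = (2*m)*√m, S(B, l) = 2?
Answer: -5759996 - 9600*I ≈ -5.76e+6 - 9600.0*I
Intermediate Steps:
T(m) = 2*m^(3/2)
a(H) = -16*I*H² (a(H) = (2*(-4)^(3/2))*H² = (2*(-8*I))*H² = (-16*I)*H² = -16*I*H²)
((1 + S(3, -3)*0)*(-2) + a(5)*(-6))² = ((1 + 2*0)*(-2) - 16*I*5²*(-6))² = ((1 + 0)*(-2) - 16*I*25*(-6))² = (1*(-2) - 400*I*(-6))² = (-2 + 2400*I)²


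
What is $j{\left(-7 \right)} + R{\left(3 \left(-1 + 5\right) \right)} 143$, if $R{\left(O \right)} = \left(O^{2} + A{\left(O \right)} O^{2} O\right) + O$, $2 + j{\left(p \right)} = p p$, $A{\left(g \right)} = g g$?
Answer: $35605331$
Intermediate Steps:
$A{\left(g \right)} = g^{2}$
$j{\left(p \right)} = -2 + p^{2}$ ($j{\left(p \right)} = -2 + p p = -2 + p^{2}$)
$R{\left(O \right)} = O + O^{2} + O^{5}$ ($R{\left(O \right)} = \left(O^{2} + O^{2} O^{2} O\right) + O = \left(O^{2} + O^{4} O\right) + O = \left(O^{2} + O^{5}\right) + O = O + O^{2} + O^{5}$)
$j{\left(-7 \right)} + R{\left(3 \left(-1 + 5\right) \right)} 143 = \left(-2 + \left(-7\right)^{2}\right) + 3 \left(-1 + 5\right) \left(1 + 3 \left(-1 + 5\right) + \left(3 \left(-1 + 5\right)\right)^{4}\right) 143 = \left(-2 + 49\right) + 3 \cdot 4 \left(1 + 3 \cdot 4 + \left(3 \cdot 4\right)^{4}\right) 143 = 47 + 12 \left(1 + 12 + 12^{4}\right) 143 = 47 + 12 \left(1 + 12 + 20736\right) 143 = 47 + 12 \cdot 20749 \cdot 143 = 47 + 248988 \cdot 143 = 47 + 35605284 = 35605331$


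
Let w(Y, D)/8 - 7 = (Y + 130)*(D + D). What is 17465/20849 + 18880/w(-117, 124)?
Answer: 105633055/67363119 ≈ 1.5681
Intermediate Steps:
w(Y, D) = 56 + 16*D*(130 + Y) (w(Y, D) = 56 + 8*((Y + 130)*(D + D)) = 56 + 8*((130 + Y)*(2*D)) = 56 + 8*(2*D*(130 + Y)) = 56 + 16*D*(130 + Y))
17465/20849 + 18880/w(-117, 124) = 17465/20849 + 18880/(56 + 2080*124 + 16*124*(-117)) = 17465*(1/20849) + 18880/(56 + 257920 - 232128) = 17465/20849 + 18880/25848 = 17465/20849 + 18880*(1/25848) = 17465/20849 + 2360/3231 = 105633055/67363119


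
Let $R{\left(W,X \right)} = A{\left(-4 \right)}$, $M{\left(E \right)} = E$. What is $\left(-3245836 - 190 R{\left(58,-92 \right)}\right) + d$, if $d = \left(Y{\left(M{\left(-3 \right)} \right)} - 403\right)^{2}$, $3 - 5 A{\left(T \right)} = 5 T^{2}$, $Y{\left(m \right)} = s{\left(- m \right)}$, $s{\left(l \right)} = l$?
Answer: $-3082910$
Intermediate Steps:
$Y{\left(m \right)} = - m$
$A{\left(T \right)} = \frac{3}{5} - T^{2}$ ($A{\left(T \right)} = \frac{3}{5} - \frac{5 T^{2}}{5} = \frac{3}{5} - T^{2}$)
$R{\left(W,X \right)} = - \frac{77}{5}$ ($R{\left(W,X \right)} = \frac{3}{5} - \left(-4\right)^{2} = \frac{3}{5} - 16 = - \frac{77}{5}$)
$d = 160000$ ($d = \left(\left(-1\right) \left(-3\right) - 403\right)^{2} = \left(3 - 403\right)^{2} = \left(-400\right)^{2} = 160000$)
$\left(-3245836 - 190 R{\left(58,-92 \right)}\right) + d = \left(-3245836 - -2926\right) + 160000 = \left(-3245836 + 2926\right) + 160000 = -3242910 + 160000 = -3082910$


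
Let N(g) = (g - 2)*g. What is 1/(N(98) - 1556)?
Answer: 1/7852 ≈ 0.00012736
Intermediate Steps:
N(g) = g*(-2 + g) (N(g) = (-2 + g)*g = g*(-2 + g))
1/(N(98) - 1556) = 1/(98*(-2 + 98) - 1556) = 1/(98*96 - 1556) = 1/(9408 - 1556) = 1/7852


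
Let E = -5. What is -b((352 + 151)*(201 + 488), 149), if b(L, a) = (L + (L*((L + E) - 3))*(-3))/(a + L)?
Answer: 90079348073/86679 ≈ 1.0392e+6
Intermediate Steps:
b(L, a) = (L - 3*L*(-8 + L))/(L + a) (b(L, a) = (L + (L*((L - 5) - 3))*(-3))/(a + L) = (L + (L*((-5 + L) - 3))*(-3))/(L + a) = (L + (L*(-8 + L))*(-3))/(L + a) = (L - 3*L*(-8 + L))/(L + a))
-b((352 + 151)*(201 + 488), 149) = -(352 + 151)*(201 + 488)*(25 - 3*(352 + 151)*(201 + 488))/((352 + 151)*(201 + 488) + 149) = -503*689*(25 - 1509*689)/(503*689 + 149) = -346567*(25 - 3*346567)/(346567 + 149) = -346567*(25 - 1039701)/346716 = -346567*(-1039676)/346716 = -1*(-90079348073/86679) = 90079348073/86679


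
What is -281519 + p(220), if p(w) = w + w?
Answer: -281079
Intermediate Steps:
p(w) = 2*w
-281519 + p(220) = -281519 + 2*220 = -281519 + 440 = -281079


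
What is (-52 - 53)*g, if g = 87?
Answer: -9135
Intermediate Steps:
(-52 - 53)*g = (-52 - 53)*87 = -105*87 = -9135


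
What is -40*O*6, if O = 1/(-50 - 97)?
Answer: 80/49 ≈ 1.6327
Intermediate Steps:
O = -1/147 (O = 1/(-147) = -1/147 ≈ -0.0068027)
-40*O*6 = -40*(-1/147)*6 = (40/147)*6 = 80/49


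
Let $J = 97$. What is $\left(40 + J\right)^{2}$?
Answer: $18769$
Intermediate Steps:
$\left(40 + J\right)^{2} = \left(40 + 97\right)^{2} = 137^{2} = 18769$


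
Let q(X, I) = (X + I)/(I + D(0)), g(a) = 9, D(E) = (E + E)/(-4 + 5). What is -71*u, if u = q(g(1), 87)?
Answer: -2272/29 ≈ -78.345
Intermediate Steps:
D(E) = 2*E (D(E) = (2*E)/1 = (2*E)*1 = 2*E)
q(X, I) = (I + X)/I (q(X, I) = (X + I)/(I + 2*0) = (I + X)/(I + 0) = (I + X)/I)
u = 32/29 (u = (87 + 9)/87 = (1/87)*96 = 32/29 ≈ 1.1034)
-71*u = -71*32/29 = -2272/29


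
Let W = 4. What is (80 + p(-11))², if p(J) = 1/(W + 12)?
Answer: 1640961/256 ≈ 6410.0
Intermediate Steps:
p(J) = 1/16 (p(J) = 1/(4 + 12) = 1/16)
(80 + p(-11))² = (80 + 1/16)² = (1281/16)² = 1640961/256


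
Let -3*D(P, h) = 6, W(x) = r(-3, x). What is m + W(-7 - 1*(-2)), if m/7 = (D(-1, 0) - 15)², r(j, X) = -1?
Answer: 2022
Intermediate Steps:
W(x) = -1
D(P, h) = -2 (D(P, h) = -⅓*6 = -2)
m = 2023 (m = 7*(-2 - 15)² = 7*(-17)² = 7*289 = 2023)
m + W(-7 - 1*(-2)) = 2023 - 1 = 2022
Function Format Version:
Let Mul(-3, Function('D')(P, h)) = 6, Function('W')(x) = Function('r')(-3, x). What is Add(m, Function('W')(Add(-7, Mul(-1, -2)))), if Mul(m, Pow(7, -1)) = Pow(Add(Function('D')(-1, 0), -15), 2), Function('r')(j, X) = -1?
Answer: 2022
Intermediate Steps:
Function('W')(x) = -1
Function('D')(P, h) = -2 (Function('D')(P, h) = Mul(Rational(-1, 3), 6) = -2)
m = 2023 (m = Mul(7, Pow(Add(-2, -15), 2)) = Mul(7, Pow(-17, 2)) = Mul(7, 289) = 2023)
Add(m, Function('W')(Add(-7, Mul(-1, -2)))) = Add(2023, -1) = 2022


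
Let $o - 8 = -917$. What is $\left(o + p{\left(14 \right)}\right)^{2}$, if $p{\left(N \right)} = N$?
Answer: $801025$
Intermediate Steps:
$o = -909$ ($o = 8 - 917 = -909$)
$\left(o + p{\left(14 \right)}\right)^{2} = \left(-909 + 14\right)^{2} = \left(-895\right)^{2} = 801025$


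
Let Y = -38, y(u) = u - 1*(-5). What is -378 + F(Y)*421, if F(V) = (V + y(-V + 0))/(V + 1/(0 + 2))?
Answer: -6512/15 ≈ -434.13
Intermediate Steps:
y(u) = 5 + u (y(u) = u + 5 = 5 + u)
F(V) = 5/(½ + V) (F(V) = (V + (5 + (-V + 0)))/(V + 1/(0 + 2)) = (V + (5 - V))/(V + 1/2) = 5/(V + ½) = 5/(½ + V))
-378 + F(Y)*421 = -378 + (10/(1 + 2*(-38)))*421 = -378 + (10/(1 - 76))*421 = -378 + (10/(-75))*421 = -378 + (10*(-1/75))*421 = -378 - 2/15*421 = -378 - 842/15 = -6512/15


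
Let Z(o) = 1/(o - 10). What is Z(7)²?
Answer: ⅑ ≈ 0.11111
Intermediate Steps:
Z(o) = 1/(-10 + o)
Z(7)² = (1/(-10 + 7))² = (1/(-3))² = (-⅓)² = ⅑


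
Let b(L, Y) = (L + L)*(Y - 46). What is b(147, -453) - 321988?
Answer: -468694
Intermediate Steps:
b(L, Y) = 2*L*(-46 + Y) (b(L, Y) = (2*L)*(-46 + Y) = 2*L*(-46 + Y))
b(147, -453) - 321988 = 2*147*(-46 - 453) - 321988 = 2*147*(-499) - 321988 = -146706 - 321988 = -468694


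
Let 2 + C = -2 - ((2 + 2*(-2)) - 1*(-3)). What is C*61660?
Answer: -308300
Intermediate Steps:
C = -5 (C = -2 + (-2 - ((2 + 2*(-2)) - 1*(-3))) = -2 + (-2 - ((2 - 4) + 3)) = -2 + (-2 - (-2 + 3)) = -2 + (-2 - 1*1) = -2 + (-2 - 1) = -2 - 3 = -5)
C*61660 = -5*61660 = -308300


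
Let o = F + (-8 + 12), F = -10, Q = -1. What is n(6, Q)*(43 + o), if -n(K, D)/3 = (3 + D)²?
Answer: -444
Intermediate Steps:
n(K, D) = -3*(3 + D)²
o = -6 (o = -10 + (-8 + 12) = -10 + 4 = -6)
n(6, Q)*(43 + o) = (-3*(3 - 1)²)*(43 - 6) = -3*2²*37 = -3*4*37 = -12*37 = -444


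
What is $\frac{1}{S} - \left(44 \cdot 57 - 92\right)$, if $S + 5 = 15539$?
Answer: $- \frac{37530143}{15534} \approx -2416.0$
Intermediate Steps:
$S = 15534$ ($S = -5 + 15539 = 15534$)
$\frac{1}{S} - \left(44 \cdot 57 - 92\right) = \frac{1}{15534} - \left(44 \cdot 57 - 92\right) = \frac{1}{15534} - \left(2508 - 92\right) = \frac{1}{15534} - 2416 = - \frac{37530143}{15534}$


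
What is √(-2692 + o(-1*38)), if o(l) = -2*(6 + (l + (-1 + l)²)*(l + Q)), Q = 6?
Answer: 4*√5763 ≈ 303.66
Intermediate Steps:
o(l) = -12 - 2*(6 + l)*(l + (-1 + l)²) (o(l) = -2*(6 + (l + (-1 + l)²)*(l + 6)) = -2*(6 + (l + (-1 + l)²)*(6 + l)) = -2*(6 + (6 + l)*(l + (-1 + l)²)) = -12 - 2*(6 + l)*(l + (-1 + l)²))
√(-2692 + o(-1*38)) = √(-2692 + (-24 - 10*(-1*38)² - 2*(-1*38)³ + 10*(-1*38))) = √(-2692 + (-24 - 10*(-38)² - 2*(-38)³ + 10*(-38))) = √(-2692 + (-24 - 10*1444 - 2*(-54872) - 380)) = √(-2692 + (-24 - 14440 + 109744 - 380)) = √(-2692 + 94900) = √92208 = 4*√5763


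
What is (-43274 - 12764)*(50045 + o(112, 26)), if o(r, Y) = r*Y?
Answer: -2967604366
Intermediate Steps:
o(r, Y) = Y*r
(-43274 - 12764)*(50045 + o(112, 26)) = (-43274 - 12764)*(50045 + 26*112) = -56038*(50045 + 2912) = -56038*52957 = -2967604366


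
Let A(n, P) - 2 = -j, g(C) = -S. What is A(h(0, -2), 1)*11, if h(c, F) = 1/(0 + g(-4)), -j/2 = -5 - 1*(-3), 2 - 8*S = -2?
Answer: -22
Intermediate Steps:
S = 1/2 (S = 1/4 - 1/8*(-2) = 1/4 + 1/4 = 1/2 ≈ 0.50000)
g(C) = -1/2 (g(C) = -1*1/2 = -1/2)
j = 4 (j = -2*(-5 - 1*(-3)) = -2*(-5 + 3) = -2*(-2) = 4)
h(c, F) = -2 (h(c, F) = 1/(0 - 1/2) = 1/(-1/2) = -2)
A(n, P) = -2 (A(n, P) = 2 - 1*4 = 2 - 4 = -2)
A(h(0, -2), 1)*11 = -2*11 = -22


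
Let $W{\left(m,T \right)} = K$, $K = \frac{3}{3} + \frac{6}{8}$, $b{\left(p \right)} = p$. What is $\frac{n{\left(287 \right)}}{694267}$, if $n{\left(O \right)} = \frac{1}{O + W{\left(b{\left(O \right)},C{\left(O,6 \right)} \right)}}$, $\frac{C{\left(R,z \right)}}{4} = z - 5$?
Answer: $\frac{4}{801878385} \approx 4.9883 \cdot 10^{-9}$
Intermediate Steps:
$C{\left(R,z \right)} = -20 + 4 z$ ($C{\left(R,z \right)} = 4 \left(z - 5\right) = 4 \left(-5 + z\right) = -20 + 4 z$)
$K = \frac{7}{4}$ ($K = 3 \cdot \frac{1}{3} + 6 \cdot \frac{1}{8} = 1 + \frac{3}{4} = \frac{7}{4} \approx 1.75$)
$W{\left(m,T \right)} = \frac{7}{4}$
$n{\left(O \right)} = \frac{1}{\frac{7}{4} + O}$ ($n{\left(O \right)} = \frac{1}{O + \frac{7}{4}} = \frac{1}{\frac{7}{4} + O}$)
$\frac{n{\left(287 \right)}}{694267} = \frac{4 \frac{1}{7 + 4 \cdot 287}}{694267} = \frac{4}{7 + 1148} \cdot \frac{1}{694267} = \frac{4}{1155} \cdot \frac{1}{694267} = \frac{4}{801878385}$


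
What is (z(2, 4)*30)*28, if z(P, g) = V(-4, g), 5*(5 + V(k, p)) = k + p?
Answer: -4200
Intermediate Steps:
V(k, p) = -5 + k/5 + p/5 (V(k, p) = -5 + (k + p)/5 = -5 + (k/5 + p/5) = -5 + k/5 + p/5)
z(P, g) = -29/5 + g/5 (z(P, g) = -5 + (⅕)*(-4) + g/5 = -5 - ⅘ + g/5 = -29/5 + g/5)
(z(2, 4)*30)*28 = ((-29/5 + (⅕)*4)*30)*28 = ((-29/5 + ⅘)*30)*28 = -5*30*28 = -150*28 = -4200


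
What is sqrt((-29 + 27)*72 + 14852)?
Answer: 2*sqrt(3677) ≈ 121.28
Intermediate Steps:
sqrt((-29 + 27)*72 + 14852) = sqrt(-2*72 + 14852) = sqrt(-144 + 14852) = sqrt(14708) = 2*sqrt(3677)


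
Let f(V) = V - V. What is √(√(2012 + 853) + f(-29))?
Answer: 2865^(¼) ≈ 7.3161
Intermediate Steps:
f(V) = 0
√(√(2012 + 853) + f(-29)) = √(√(2012 + 853) + 0) = √(√2865 + 0) = √(√2865) = 2865^(¼)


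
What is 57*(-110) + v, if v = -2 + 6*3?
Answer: -6254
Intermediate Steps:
v = 16 (v = -2 + 18 = 16)
57*(-110) + v = 57*(-110) + 16 = -6270 + 16 = -6254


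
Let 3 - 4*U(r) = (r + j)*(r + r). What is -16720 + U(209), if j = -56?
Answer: -130831/4 ≈ -32708.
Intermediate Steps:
U(r) = 3/4 - r*(-56 + r)/2 (U(r) = 3/4 - (r - 56)*(r + r)/4 = 3/4 - (-56 + r)*2*r/4 = 3/4 - r*(-56 + r)/2)
-16720 + U(209) = -16720 + (3/4 + 28*209 - 1/2*209**2) = -16720 + (3/4 + 5852 - 1/2*43681) = -16720 + (3/4 + 5852 - 43681/2) = -16720 - 63951/4 = -130831/4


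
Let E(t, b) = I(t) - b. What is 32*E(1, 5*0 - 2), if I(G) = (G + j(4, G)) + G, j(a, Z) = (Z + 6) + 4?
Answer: 480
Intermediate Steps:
j(a, Z) = 10 + Z (j(a, Z) = (6 + Z) + 4 = 10 + Z)
I(G) = 10 + 3*G (I(G) = (G + (10 + G)) + G = (10 + 2*G) + G = 10 + 3*G)
E(t, b) = 10 - b + 3*t (E(t, b) = (10 + 3*t) - b = 10 - b + 3*t)
32*E(1, 5*0 - 2) = 32*(10 - (5*0 - 2) + 3*1) = 32*(10 - (0 - 2) + 3) = 32*(10 - 1*(-2) + 3) = 32*(10 + 2 + 3) = 32*15 = 480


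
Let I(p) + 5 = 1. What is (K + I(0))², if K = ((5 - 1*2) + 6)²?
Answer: 5929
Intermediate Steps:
I(p) = -4 (I(p) = -5 + 1 = -4)
K = 81 (K = ((5 - 2) + 6)² = (3 + 6)² = 9² = 81)
(K + I(0))² = (81 - 4)² = 77² = 5929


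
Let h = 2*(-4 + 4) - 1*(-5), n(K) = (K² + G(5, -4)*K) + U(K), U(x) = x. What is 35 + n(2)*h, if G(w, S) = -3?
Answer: 35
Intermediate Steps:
n(K) = K² - 2*K (n(K) = (K² - 3*K) + K = K² - 2*K)
h = 5 (h = 2*0 + 5 = 0 + 5 = 5)
35 + n(2)*h = 35 + (2*(-2 + 2))*5 = 35 + (2*0)*5 = 35 + 0*5 = 35 + 0 = 35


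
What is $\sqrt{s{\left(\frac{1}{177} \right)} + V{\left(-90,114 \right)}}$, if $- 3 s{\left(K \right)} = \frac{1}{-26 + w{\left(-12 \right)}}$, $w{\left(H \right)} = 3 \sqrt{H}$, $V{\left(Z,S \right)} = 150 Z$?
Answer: $\frac{\sqrt{6} \sqrt{\frac{1052999 - 243000 i \sqrt{3}}{-13 + 3 i \sqrt{3}}}}{6} \approx 1.9014 \cdot 10^{-5} + 116.19 i$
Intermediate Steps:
$s{\left(K \right)} = - \frac{1}{3 \left(-26 + 6 i \sqrt{3}\right)}$ ($s{\left(K \right)} = - \frac{1}{3 \left(-26 + 3 \sqrt{-12}\right)} = - \frac{1}{3 \left(-26 + 3 \cdot 2 i \sqrt{3}\right)} = - \frac{1}{3 \left(-26 + 6 i \sqrt{3}\right)}$)
$\sqrt{s{\left(\frac{1}{177} \right)} + V{\left(-90,114 \right)}} = \sqrt{\left(\frac{13}{1176} + \frac{i \sqrt{3}}{392}\right) + 150 \left(-90\right)} = \sqrt{\left(\frac{13}{1176} + \frac{i \sqrt{3}}{392}\right) - 13500} = \sqrt{- \frac{15875987}{1176} + \frac{i \sqrt{3}}{392}}$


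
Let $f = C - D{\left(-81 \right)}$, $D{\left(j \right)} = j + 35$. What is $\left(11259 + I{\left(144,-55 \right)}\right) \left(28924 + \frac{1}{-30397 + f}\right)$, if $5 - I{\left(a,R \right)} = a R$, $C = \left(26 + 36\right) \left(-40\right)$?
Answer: $\frac{18217200124112}{32831} \approx 5.5488 \cdot 10^{8}$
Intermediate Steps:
$C = -2480$ ($C = 62 \left(-40\right) = -2480$)
$D{\left(j \right)} = 35 + j$
$f = -2434$ ($f = -2480 - \left(35 - 81\right) = -2480 - -46 = -2480 + 46 = -2434$)
$I{\left(a,R \right)} = 5 - R a$ ($I{\left(a,R \right)} = 5 - a R = 5 - R a$)
$\left(11259 + I{\left(144,-55 \right)}\right) \left(28924 + \frac{1}{-30397 + f}\right) = \left(11259 - \left(-5 - 7920\right)\right) \left(28924 + \frac{1}{-30397 - 2434}\right) = \left(11259 + \left(5 + 7920\right)\right) \left(28924 + \frac{1}{-32831}\right) = \left(11259 + 7925\right) \left(28924 - \frac{1}{32831}\right) = 19184 \cdot \frac{949603843}{32831} = \frac{18217200124112}{32831}$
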